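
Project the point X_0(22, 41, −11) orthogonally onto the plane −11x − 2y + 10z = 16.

(0, 37, 9)

The perpendicular from X_0 has direction n = (−11, −2, 10): r = (22, 41, −11) + μ(−11, −2, 10).
Substitute into the plane: n·(X_0 + μn) = 16 gives -434 + 225μ = 16, so μ = 2.
Foot = (22, 41, −11) + 2·(−11, −2, 10) = (0, 37, 9).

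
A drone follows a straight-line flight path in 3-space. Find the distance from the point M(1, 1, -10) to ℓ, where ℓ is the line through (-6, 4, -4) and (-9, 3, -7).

A direction vector is d = (-3, -1, -3).
AP = (7, -3, -6); AP·d = 0, |AP|² = 94, |d|² = 19.
distance² = |AP|² − (AP·d)²/|d|² = 94 − 0/19 = 94, so the distance is √94.

√94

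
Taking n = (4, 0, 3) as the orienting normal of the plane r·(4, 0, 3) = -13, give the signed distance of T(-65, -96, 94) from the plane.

n·T − (-13) = 35.
|n| = 5, so the signed distance is 35/5 = 7.

7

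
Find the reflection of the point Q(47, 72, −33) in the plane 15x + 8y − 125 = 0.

n = (15, 8, 0), |n|² = 289, n·Q − 125 = 1156, so t = 1156/289 = 4.
Foot F = Q − 4·n = (−13, 40, −33); the reflection is 2F − Q = (−73, 8, −33).

(-73, 8, -33)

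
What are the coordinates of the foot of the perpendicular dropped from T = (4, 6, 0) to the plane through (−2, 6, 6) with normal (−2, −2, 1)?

The perpendicular from T has direction n = (−2, −2, 1): r = (4, 6, 0) + μ(−2, −2, 1).
Substitute into the plane: n·(T + μn) = -2 gives -20 + 9μ = -2, so μ = 2.
Foot = (4, 6, 0) + 2·(−2, −2, 1) = (0, 2, 2).

(0, 2, 2)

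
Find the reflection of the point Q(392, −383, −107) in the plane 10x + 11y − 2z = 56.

With n = (10, 11, −2), the signed offset is (n·Q − 56)/|n|² = -135/225 = -3/5.
Q' = Q − 2t·n = (392, −383, −107) − (-6/5)·(10, 11, −2) = (404, −1849/5, −547/5).

(404, -1849/5, -547/5)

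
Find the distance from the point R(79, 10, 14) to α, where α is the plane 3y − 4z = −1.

d = |3·10 + (-4)·14 − (-1)| / √(0 + 9 + 16) = |-25| / 5 = 5.

5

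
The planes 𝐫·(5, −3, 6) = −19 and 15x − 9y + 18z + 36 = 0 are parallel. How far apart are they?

Divide the second equation by 3 to match normals: 5x − 3y + 6z = -12.
Both planes have normal n = (5, −3, 6), |n| = √70. Any point on the first plane is at distance |(-12) − (-19)|/|n| = 7/√70 from the second.

√70/10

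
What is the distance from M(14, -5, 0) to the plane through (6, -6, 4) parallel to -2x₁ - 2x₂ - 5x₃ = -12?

2/√33

Parallel planes share the normal n = (-2, -2, -5); since (6, -6, 4) lies on the plane, its equation is -2x₁ - 2x₂ - 5x₃ = -20.
n = (-2, -2, -5); n·P − (-20) = 2; |n| = √33; distance = 2/√33 = 2√33/33.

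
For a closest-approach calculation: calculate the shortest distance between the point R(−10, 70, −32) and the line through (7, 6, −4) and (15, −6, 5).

√545

A direction vector is d = (8, −12, 9).
AP = (−17, 64, −28), and AP × d = (240, −71, −308).
|AP × d|² = 157505 and |d|² = 289, so the distance is √(157505/289) = √545.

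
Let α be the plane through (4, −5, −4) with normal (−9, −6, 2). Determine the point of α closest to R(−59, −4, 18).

n = (−9, −6, 2), |n|² = 121, and n·R − (-14) = 605.
t = 605/121 = 5, so the foot is R − t·n = (−59, −4, 18) − 5·(−9, −6, 2) = (−14, 26, 8).

(-14, 26, 8)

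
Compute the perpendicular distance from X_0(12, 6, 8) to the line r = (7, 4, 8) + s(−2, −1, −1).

Direction vector d = (−2, −1, −1).
AP = (5, 2, 0), and AP × d = (−2, 5, −1).
|AP × d|² = 30 and |d|² = 6, so the distance is √(30/6) = √5.

√5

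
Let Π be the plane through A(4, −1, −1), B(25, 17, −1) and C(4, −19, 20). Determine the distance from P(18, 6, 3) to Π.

1

AB = (21, 18, 0) and AC = (0, −18, 21), so a normal is n = AB × AC = (378, −441, −378).
d = |378·18 + (-441)·6 + (-378)·3 − 2331| / √(142884 + 194481 + 142884) = |693| / 693 = 1.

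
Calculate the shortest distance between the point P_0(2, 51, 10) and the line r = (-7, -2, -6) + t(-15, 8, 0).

Direction vector d = (-15, 8, 0).
AP = (9, 53, 16); AP·d = 289, |AP|² = 3146, |d|² = 289.
distance² = |AP|² − (AP·d)²/|d|² = 3146 − 83521/289 = 2857, so the distance is √2857.

√2857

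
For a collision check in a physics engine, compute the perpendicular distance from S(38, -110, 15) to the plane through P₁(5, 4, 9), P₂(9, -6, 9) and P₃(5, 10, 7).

P₁P₂ = (4, -10, 0) and P₁P₃ = (0, 6, -2), so a normal is n = P₁P₂ × P₁P₃ = (20, 8, 24).
Then n·(38, -110, 15) - 348 = -108.
|n| = √(400 + 64 + 576) = 4√65, so the distance is |-108|/(4√65) = 27√65/65.

27/√65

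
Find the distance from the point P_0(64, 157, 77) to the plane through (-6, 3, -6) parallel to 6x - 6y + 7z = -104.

Parallel planes share the normal n = (6, -6, 7); since (-6, 3, -6) lies on the plane, its equation is 6x - 6y + 7z = -96.
Then n·(64, 157, 77) - (-96) = 77.
|n| = √(36 + 36 + 49) = 11, so the distance is |77|/11 = 7.

7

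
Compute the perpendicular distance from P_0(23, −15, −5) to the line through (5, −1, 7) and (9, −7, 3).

A direction vector is d = (4, −6, −4).
AP = (18, −14, −12), and AP × d = (−16, 24, −52).
|AP × d|² = 3536 and |d|² = 68, so the distance is √(3536/68) = √52 = 2√13.

2√13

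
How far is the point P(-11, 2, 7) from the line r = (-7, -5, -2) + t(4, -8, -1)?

Direction vector d = (4, -8, -1).
AP = (-4, 7, 9); AP·d = -81, |AP|² = 146, |d|² = 81.
distance² = |AP|² − (AP·d)²/|d|² = 146 − 6561/81 = 65, so the distance is √65.

√65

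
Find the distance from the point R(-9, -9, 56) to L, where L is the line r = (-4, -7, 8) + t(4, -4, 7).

√1037

Direction vector d = (4, -4, 7).
AP = (-5, -2, 48), and AP × d = (178, 227, 28).
|AP × d|² = 83997 and |d|² = 81, so the distance is √(83997/81) = √1037.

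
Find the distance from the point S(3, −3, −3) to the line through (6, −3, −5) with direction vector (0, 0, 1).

3

Direction vector d = (0, 0, 1).
AP = (−3, 0, 2); AP·d = 2, |AP|² = 13, |d|² = 1.
distance² = |AP|² − (AP·d)²/|d|² = 13 − 4/1 = 9, so the distance is 3.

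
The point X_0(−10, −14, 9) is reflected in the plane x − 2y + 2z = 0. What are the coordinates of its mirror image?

n = (1, −2, 2), |n|² = 9, n·X_0 − 0 = 36, so t = 36/9 = 4.
Foot F = X_0 − 4·n = (−14, −6, 1); the reflection is 2F − X_0 = (−18, 2, −7).

(-18, 2, -7)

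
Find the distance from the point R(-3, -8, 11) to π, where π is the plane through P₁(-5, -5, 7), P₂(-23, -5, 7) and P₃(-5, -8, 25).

P₁P₂ = (-18, 0, 0) and P₁P₃ = (0, -3, 18), so a normal is n = P₁P₂ × P₁P₃ = (0, 324, 54).
Then n·(-3, -8, 11) - (-1242) = -756.
|n| = √(0 + 104976 + 2916) = 54√37, so the distance is |-756|/(54√37) = 14√37/37.

14/√37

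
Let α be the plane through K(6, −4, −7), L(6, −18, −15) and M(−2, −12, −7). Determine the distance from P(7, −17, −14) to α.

KL = (0, −14, −8) and KM = (−8, −8, 0), so a normal is n = KL × KM = (−64, 64, −112).
n = (−64, 64, −112); n·P − 144 = -112; |n| = 144; distance = 112/144 = 7/9.

7/9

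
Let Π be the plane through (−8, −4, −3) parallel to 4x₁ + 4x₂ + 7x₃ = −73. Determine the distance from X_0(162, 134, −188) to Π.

7

Parallel planes share the normal n = (4, 4, 7); since (−8, −4, −3) lies on the plane, its equation is 4x₁ + 4x₂ + 7x₃ = -69.
d = |4·162 + 4·134 + 7·(-188) − (-69)| / √(16 + 16 + 49) = |-63| / 9 = 7.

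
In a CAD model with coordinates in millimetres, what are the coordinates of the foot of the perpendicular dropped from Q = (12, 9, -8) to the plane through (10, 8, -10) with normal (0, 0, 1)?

(12, 9, -10)

The perpendicular from Q has direction n = (0, 0, 1): r = (12, 9, -8) + μ(0, 0, 1).
Substitute into the plane: n·(Q + μn) = -10 gives -8 + 1μ = -10, so μ = -2.
Foot = (12, 9, -8) + (-2)·(0, 0, 1) = (12, 9, -10).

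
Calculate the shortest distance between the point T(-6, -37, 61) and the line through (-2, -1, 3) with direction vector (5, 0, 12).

Direction vector d = (5, 0, 12).
AP = (-4, -36, 58); AP·d = 676, |AP|² = 4676, |d|² = 169.
distance² = |AP|² − (AP·d)²/|d|² = 4676 − 456976/169 = 1972, so the distance is 2√493.

2√493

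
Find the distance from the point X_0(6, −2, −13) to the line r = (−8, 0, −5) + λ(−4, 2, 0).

2√21

Direction vector d = (−4, 2, 0).
AP = (14, −2, −8), and AP × d = (16, 32, 20).
|AP × d|² = 1680 and |d|² = 20, so the distance is √(1680/20) = √84 = 2√21.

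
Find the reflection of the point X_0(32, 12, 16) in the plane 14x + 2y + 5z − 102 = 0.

(-24, 4, -4)

With n = (14, 2, 5), the signed offset is (n·X_0 − 102)/|n|² = 450/225 = 2.
X_0' = X_0 − 2t·n = (32, 12, 16) − 4·(14, 2, 5) = (−24, 4, −4).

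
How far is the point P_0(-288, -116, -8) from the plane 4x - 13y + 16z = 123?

n = (4, -13, 16); n·P − 123 = 105; |n| = 21; distance = 105/21 = 5.

5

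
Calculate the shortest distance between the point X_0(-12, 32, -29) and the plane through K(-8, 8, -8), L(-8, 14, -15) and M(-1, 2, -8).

KL = (0, 6, -7) and KM = (7, -6, 0), so a normal is n = KL × KM = (-42, -49, -42).
d = |(-42)·(-12) + (-49)·32 + (-42)·(-29) − 280| / √(1764 + 2401 + 1764) = |-126| / 77 = 18/11.

18/11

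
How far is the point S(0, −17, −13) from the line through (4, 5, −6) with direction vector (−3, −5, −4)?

Direction vector d = (−3, −5, −4).
AP = (−4, −22, −7); AP·d = 150, |AP|² = 549, |d|² = 50.
distance² = |AP|² − (AP·d)²/|d|² = 549 − 22500/50 = 99, so the distance is 3√11.

3√11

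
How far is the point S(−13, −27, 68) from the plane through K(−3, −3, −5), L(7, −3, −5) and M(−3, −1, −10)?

26√29/29

KL = (10, 0, 0) and KM = (0, 2, −5), so a normal is n = KL × KM = (0, 50, 20).
n = (0, 50, 20); n·P − (-250) = 260; |n| = 10√29; distance = 260/(10√29) = 26√29/29.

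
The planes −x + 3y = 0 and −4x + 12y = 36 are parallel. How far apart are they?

Divide the second equation by 4 to match normals: −x + 3y = 9.
With common normal n = (−1, 3, 0) (|n| = √10), the distance is |0 − 9|/|n| = 9/√10 = 9√10/10.

9/√10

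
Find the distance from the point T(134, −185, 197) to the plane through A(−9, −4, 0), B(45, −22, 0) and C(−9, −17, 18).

7

AB = (54, −18, 0) and AC = (0, −13, 18), so a normal is n = AB × AC = (−324, −972, −702).
n = (−324, −972, −702); n·P − 6804 = -8694; |n| = 1242; distance = 8694/1242 = 7.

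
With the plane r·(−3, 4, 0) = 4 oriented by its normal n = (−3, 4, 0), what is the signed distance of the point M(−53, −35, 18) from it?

3

n·M − 4 = 15.
|n| = 5, so the signed distance is 15/5 = 3.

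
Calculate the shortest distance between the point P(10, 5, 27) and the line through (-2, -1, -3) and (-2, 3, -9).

A direction vector is d = (0, 4, -6).
AP = (12, 6, 30), and AP × d = (-156, 72, 48).
|AP × d|² = 31824 and |d|² = 52, so the distance is √(31824/52) = √612 = 6√17.

6√17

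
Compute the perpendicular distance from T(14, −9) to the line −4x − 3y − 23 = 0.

The normal to the line is n = (−4, −3) with |n| = 5.
|n·T − 23| = |-29 − 23| = 52, so the distance is 52/5.

52/5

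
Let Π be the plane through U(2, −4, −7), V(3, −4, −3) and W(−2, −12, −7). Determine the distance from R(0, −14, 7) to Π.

2√21/21

UV = (1, 0, 4) and UW = (−4, −8, 0), so a normal is n = UV × UW = (32, −16, −8).
Then n·(0, −14, 7) − 184 = −16.
|n| = √(1024 + 256 + 64) = 8√21, so the distance is |-16|/(8√21) = 2/√21.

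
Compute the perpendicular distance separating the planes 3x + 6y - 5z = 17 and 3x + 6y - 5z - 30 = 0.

Both planes have normal n = (3, 6, -5), |n| = √70. Any point on the first plane is at distance |30 − 17|/|n| = 13/√70 from the second.

13√70/70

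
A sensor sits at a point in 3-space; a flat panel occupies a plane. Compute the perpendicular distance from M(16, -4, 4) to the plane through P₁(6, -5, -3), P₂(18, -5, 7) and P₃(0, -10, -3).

2√97/97

P₁P₂ = (12, 0, 10) and P₁P₃ = (-6, -5, 0), so a normal is n = P₁P₂ × P₁P₃ = (50, -60, -60).
Then n·(16, -4, 4) - 780 = 20.
|n| = √(2500 + 3600 + 3600) = 10√97, so the distance is |20|/(10√97) = 2/√97.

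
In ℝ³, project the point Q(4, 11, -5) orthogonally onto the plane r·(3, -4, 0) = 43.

(13, -1, -5)

n = (3, -4, 0), |n|² = 25, and n·Q − 43 = -75.
t = -75/25 = -3, so the foot is Q − t·n = (4, 11, -5) − (-3)·(3, -4, 0) = (13, -1, -5).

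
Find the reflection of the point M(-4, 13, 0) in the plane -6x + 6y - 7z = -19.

(8, 1, 14)

n = (-6, 6, -7), |n|² = 121, n·M − (-19) = 121, so t = 121/121 = 1.
Foot F = M − 1·n = (2, 7, 7); the reflection is 2F − M = (8, 1, 14).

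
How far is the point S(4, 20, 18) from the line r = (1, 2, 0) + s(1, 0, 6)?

Direction vector d = (1, 0, 6).
AP = (3, 18, 18), and AP × d = (108, 0, -18).
|AP × d|² = 11988 and |d|² = 37, so the distance is √(11988/37) = √324 = 18.

18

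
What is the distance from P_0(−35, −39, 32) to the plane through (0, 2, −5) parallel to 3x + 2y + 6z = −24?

5

Parallel planes share the normal n = (3, 2, 6); since (0, 2, −5) lies on the plane, its equation is 3x + 2y + 6z = -26.
d = |3·(-35) + 2·(-39) + 6·32 − (-26)| / √(9 + 4 + 36) = |35| / 7 = 5.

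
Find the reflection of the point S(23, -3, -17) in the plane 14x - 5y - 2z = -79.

(-33, 17, -9)

n = (14, -5, -2), |n|² = 225, n·S − (-79) = 450, so t = 450/225 = 2.
Foot F = S − 2·n = (-5, 7, -13); the reflection is 2F − S = (-33, 17, -9).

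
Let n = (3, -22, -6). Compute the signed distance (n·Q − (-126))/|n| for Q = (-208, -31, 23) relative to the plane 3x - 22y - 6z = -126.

2

n·Q − (-126) = 46.
|n| = 23, so the signed distance is 46/23 = 2.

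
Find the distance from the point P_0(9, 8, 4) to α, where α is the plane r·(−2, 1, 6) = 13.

Normal vector n = (−2, 1, 6), and n·(9, 8, 4) − 13 = 1.
|n| = √(4 + 1 + 36) = √41, so the distance is |1|/√41 = 1/√41.

1/√41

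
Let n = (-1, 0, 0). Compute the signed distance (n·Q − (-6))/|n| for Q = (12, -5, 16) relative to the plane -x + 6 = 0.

n·Q − (-6) = -6.
|n| = 1, so the signed distance is -6/1 = -6.

-6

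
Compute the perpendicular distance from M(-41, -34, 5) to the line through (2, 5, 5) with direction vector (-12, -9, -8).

√769

Direction vector d = (-12, -9, -8).
AP = (-43, -39, 0); AP·d = 867, |AP|² = 3370, |d|² = 289.
distance² = |AP|² − (AP·d)²/|d|² = 3370 − 751689/289 = 769, so the distance is √769.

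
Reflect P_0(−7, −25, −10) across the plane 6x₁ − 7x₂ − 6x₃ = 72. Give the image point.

n = (6, −7, −6), |n|² = 121, n·P_0 − 72 = 121, so t = 121/121 = 1.
Foot F = P_0 − 1·n = (−13, −18, −4); the reflection is 2F − P_0 = (−19, −11, 2).

(-19, -11, 2)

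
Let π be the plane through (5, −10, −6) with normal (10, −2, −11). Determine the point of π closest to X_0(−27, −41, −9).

n = (10, −2, −11), |n|² = 225, and n·X_0 − 136 = -225.
t = -225/225 = -1, so the foot is X_0 − t·n = (−27, −41, −9) − (-1)·(10, −2, −11) = (−17, −43, −20).

(-17, -43, -20)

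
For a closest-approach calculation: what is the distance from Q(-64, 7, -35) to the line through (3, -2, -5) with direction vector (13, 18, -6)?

Direction vector d = (13, 18, -6).
AP = (-67, 9, -30), and AP × d = (486, -792, -1323).
|AP × d|² = 2613789 and |d|² = 529, so the distance is √(2613789/529) = √4941 = 9√61.

9√61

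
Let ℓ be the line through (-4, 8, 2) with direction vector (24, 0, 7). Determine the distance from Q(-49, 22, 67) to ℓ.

√5821

Direction vector d = (24, 0, 7).
AP = (-45, 14, 65); AP·d = -625, |AP|² = 6446, |d|² = 625.
distance² = |AP|² − (AP·d)²/|d|² = 6446 − 390625/625 = 5821, so the distance is √5821.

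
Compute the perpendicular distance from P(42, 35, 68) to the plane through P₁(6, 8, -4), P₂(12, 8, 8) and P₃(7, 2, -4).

27/√46

P₁P₂ = (6, 0, 12) and P₁P₃ = (1, -6, 0), so a normal is n = P₁P₂ × P₁P₃ = (72, 12, -36).
d = |72·42 + 12·35 + (-36)·68 − 672| / √(5184 + 144 + 1296) = |324| / (12√46) = 27/√46.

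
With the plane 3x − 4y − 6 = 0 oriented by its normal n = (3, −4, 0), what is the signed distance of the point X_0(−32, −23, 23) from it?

n·X_0 − 6 = -10.
|n| = 5, so the signed distance is -10/5 = -2.

-2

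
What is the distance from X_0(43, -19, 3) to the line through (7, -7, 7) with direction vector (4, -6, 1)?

Direction vector d = (4, -6, 1).
AP = (36, -12, -4); AP·d = 212, |AP|² = 1456, |d|² = 53.
distance² = |AP|² − (AP·d)²/|d|² = 1456 − 44944/53 = 608, so the distance is 4√38.

4√38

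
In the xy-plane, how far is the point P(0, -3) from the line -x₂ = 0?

3

The normal to the line is n = (0, -1) with |n| = 1.
|n·P − 0| = |3 − 0| = 3, so the distance is 3/1 = 3.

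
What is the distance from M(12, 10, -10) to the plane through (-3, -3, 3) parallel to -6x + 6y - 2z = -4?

Parallel planes share the normal n = (-6, 6, -2); since (-3, -3, 3) lies on the plane, its equation is -6x + 6y - 2z = -6.
d = |(-6)·12 + 6·10 + (-2)·(-10) − (-6)| / √(36 + 36 + 4) = |14| / (2√19) = 7√19/19.

7√19/19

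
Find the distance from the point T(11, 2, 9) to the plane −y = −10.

8

d = |(-1)·2 − (-10)| / √(0 + 1 + 0) = |8| / 1 = 8.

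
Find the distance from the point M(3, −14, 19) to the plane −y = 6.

Normal vector n = (0, −1, 0), and n·(3, −14, 19) − 6 = 8.
|n| = √(0 + 1 + 0) = 1, so the distance is |8|/1 = 8.

8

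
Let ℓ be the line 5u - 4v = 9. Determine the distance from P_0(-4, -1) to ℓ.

25√41/41

d = |5·(-4) + (-4)·(-1) − 9| / √(25 + 16) = |-25|/√41 = 25√41/41.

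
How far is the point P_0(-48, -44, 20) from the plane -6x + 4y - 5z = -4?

Normal vector n = (-6, 4, -5), and n·(-48, -44, 20) - (-4) = 16.
|n| = √(36 + 16 + 25) = √77, so the distance is |16|/√77 = 16/√77.

16/√77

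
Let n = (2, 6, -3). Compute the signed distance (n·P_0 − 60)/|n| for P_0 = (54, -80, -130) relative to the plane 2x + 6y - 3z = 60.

n·P_0 − 60 = -42.
|n| = 7, so the signed distance is -42/7 = -6.

-6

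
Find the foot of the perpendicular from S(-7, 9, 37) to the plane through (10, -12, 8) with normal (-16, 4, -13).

The perpendicular from S has direction n = (-16, 4, -13): r = (-7, 9, 37) + t(-16, 4, -13).
Substitute into the plane: n·(S + tn) = -312 gives -333 + 441t = -312, so t = 1/21.
Foot = (-7, 9, 37) + (1/21)·(-16, 4, -13) = (-163/21, 193/21, 764/21).

(-163/21, 193/21, 764/21)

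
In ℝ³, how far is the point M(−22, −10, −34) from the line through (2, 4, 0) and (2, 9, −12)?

A direction vector is d = (0, 5, −12).
AP = (−24, −14, −34); AP·d = 338, |AP|² = 1928, |d|² = 169.
distance² = |AP|² − (AP·d)²/|d|² = 1928 − 114244/169 = 1252, so the distance is 2√313.

2√313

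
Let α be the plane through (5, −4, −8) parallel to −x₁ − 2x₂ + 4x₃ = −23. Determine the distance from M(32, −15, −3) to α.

15/√21

Parallel planes share the normal n = (−1, −2, 4); since (5, −4, −8) lies on the plane, its equation is −x₁ − 2x₂ + 4x₃ = -29.
Then n·(32, −15, −3) − (−29) = 15.
|n| = √(1 + 4 + 16) = √21, so the distance is |15|/√21 = 15/√21.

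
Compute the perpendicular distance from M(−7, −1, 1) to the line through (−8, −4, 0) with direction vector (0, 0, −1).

Direction vector d = (0, 0, −1).
AP = (1, 3, 1), and AP × d = (−3, 1, 0).
|AP × d|² = 10 and |d|² = 1, so the distance is √10.

√10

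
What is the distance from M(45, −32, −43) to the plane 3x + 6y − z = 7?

21/√46

Normal vector n = (3, 6, −1), and n·(45, −32, −43) − 7 = −21.
|n| = √(9 + 36 + 1) = √46, so the distance is |-21|/√46 = 21√46/46.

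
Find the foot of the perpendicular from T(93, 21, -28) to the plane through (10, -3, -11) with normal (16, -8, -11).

(45, 45, 5)

n = (16, -8, -11), |n|² = 441, and n·T − 305 = 1323.
t = 1323/441 = 3, so the foot is T − t·n = (93, 21, -28) − 3·(16, -8, -11) = (45, 45, 5).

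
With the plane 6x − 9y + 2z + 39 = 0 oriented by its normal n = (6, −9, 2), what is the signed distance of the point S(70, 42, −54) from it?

n·S − (-39) = -27.
|n| = 11, so the signed distance is -27/11.

-27/11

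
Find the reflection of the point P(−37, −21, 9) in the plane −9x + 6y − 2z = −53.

With n = (−9, 6, −2), the signed offset is (n·P − (-53))/|n|² = 242/121 = 2.
P' = P − 2t·n = (−37, −21, 9) − 4·(−9, 6, −2) = (−1, −45, 17).

(-1, -45, 17)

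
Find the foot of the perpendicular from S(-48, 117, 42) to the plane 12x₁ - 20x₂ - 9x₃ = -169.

n = (12, -20, -9), |n|² = 625, and n·S − (-169) = -3125.
t = -3125/625 = -5, so the foot is S − t·n = (-48, 117, 42) − (-5)·(12, -20, -9) = (12, 17, -3).

(12, 17, -3)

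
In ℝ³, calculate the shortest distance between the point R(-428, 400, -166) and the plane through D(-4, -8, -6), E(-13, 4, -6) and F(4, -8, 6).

8

DE = (-9, 12, 0) and DF = (8, 0, 12), so a normal is n = DE × DF = (144, 108, -96).
Then n·(-428, 400, -166) - (-864) = -1632.
|n| = √(20736 + 11664 + 9216) = 204, so the distance is |-1632|/204 = 8.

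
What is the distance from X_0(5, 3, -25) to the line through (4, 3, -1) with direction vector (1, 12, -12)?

12√2

Direction vector d = (1, 12, -12).
AP = (1, 0, -24), and AP × d = (288, -12, 12).
|AP × d|² = 83232 and |d|² = 289, so the distance is √(83232/289) = √288 = 12√2.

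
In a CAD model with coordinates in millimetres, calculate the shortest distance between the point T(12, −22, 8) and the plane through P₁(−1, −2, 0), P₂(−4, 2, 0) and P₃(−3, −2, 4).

8√29/29

P₁P₂ = (−3, 4, 0) and P₁P₃ = (−2, 0, 4), so a normal is n = P₁P₂ × P₁P₃ = (16, 12, 8).
d = |16·12 + 12·(-22) + 8·8 − (-40)| / √(256 + 144 + 64) = |32| / (4√29) = 8/√29.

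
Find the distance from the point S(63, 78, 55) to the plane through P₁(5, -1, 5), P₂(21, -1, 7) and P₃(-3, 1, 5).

26/9

P₁P₂ = (16, 0, 2) and P₁P₃ = (-8, 2, 0), so a normal is n = P₁P₂ × P₁P₃ = (-4, -16, 32).
n = (-4, -16, 32); n·P − 156 = 104; |n| = 36; distance = 104/36 = 26/9.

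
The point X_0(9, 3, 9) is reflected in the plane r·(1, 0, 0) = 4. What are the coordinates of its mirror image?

(-1, 3, 9)

n = (1, 0, 0), |n|² = 1, n·X_0 − 4 = 5, so t = 5/1 = 5.
Foot F = X_0 − 5·n = (4, 3, 9); the reflection is 2F − X_0 = (−1, 3, 9).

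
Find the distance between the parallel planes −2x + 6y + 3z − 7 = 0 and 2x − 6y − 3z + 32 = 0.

Divide the second equation by -1 to match normals: −2x + 6y + 3z = 32.
With common normal n = (−2, 6, 3) (|n| = 7), the distance is |7 − 32|/|n| = 25/7.

25/7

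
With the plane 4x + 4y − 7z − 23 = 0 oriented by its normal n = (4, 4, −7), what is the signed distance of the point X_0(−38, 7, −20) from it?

-7/9

n·X_0 − 23 = -7.
|n| = 9, so the signed distance is -7/9.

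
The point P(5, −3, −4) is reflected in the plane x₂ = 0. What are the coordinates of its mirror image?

(5, 3, -4)

With n = (0, 1, 0), the signed offset is (n·P − 0)/|n|² = -3/1 = -3.
P' = P − 2t·n = (5, −3, −4) − (-6)·(0, 1, 0) = (5, 3, −4).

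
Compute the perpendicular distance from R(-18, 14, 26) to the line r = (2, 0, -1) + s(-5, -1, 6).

3√37

Direction vector d = (-5, -1, 6).
AP = (-20, 14, 27); AP·d = 248, |AP|² = 1325, |d|² = 62.
distance² = |AP|² − (AP·d)²/|d|² = 1325 − 61504/62 = 333, so the distance is 3√37.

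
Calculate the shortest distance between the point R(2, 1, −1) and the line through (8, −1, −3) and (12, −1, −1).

2√6

A direction vector is d = (4, 0, 2).
AP = (−6, 2, 2), and AP × d = (4, 20, −8).
|AP × d|² = 480 and |d|² = 20, so the distance is √(480/20) = √24 = 2√6.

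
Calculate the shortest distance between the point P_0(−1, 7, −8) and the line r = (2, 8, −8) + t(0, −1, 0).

Direction vector d = (0, −1, 0).
AP = (−3, −1, 0), and AP × d = (0, 0, 3).
|AP × d|² = 9 and |d|² = 1, so the distance is √9 = 3.

3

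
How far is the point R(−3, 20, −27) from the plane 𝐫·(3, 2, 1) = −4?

Normal vector n = (3, 2, 1), and n·(−3, 20, −27) − (−4) = 8.
|n| = √(9 + 4 + 1) = √14, so the distance is |8|/√14 = 4√14/7.

8/√14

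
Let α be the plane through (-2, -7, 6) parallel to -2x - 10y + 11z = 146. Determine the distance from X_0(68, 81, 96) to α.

2

Parallel planes share the normal n = (-2, -10, 11); since (-2, -7, 6) lies on the plane, its equation is -2x - 10y + 11z = 140.
n = (-2, -10, 11); n·P − 140 = -30; |n| = 15; distance = 30/15 = 2.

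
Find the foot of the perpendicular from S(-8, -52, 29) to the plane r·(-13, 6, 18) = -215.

The perpendicular from S has direction n = (-13, 6, 18): r = (-8, -52, 29) + μ(-13, 6, 18).
Substitute into the plane: n·(S + μn) = -215 gives 314 + 529μ = -215, so μ = -1.
Foot = (-8, -52, 29) + (-1)·(-13, 6, 18) = (5, -58, 11).

(5, -58, 11)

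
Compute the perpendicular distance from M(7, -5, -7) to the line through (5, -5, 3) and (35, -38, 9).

2√26

A direction vector is d = (30, -33, 6).
AP = (2, 0, -10); AP·d = 0, |AP|² = 104, |d|² = 2025.
distance² = |AP|² − (AP·d)²/|d|² = 104 − 0/2025 = 104, so the distance is 2√26.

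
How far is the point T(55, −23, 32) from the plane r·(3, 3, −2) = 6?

26/√22

d = |3·55 + 3·(-23) + (-2)·32 − 6| / √(9 + 9 + 4) = |26| / √22 = 26/√22.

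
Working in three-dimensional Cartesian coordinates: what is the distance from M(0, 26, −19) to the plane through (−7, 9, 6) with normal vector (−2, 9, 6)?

1

The plane has equation n·(r − (−7, 9, 6)) = 0, i.e. n·r = 131.
Then n·(0, 26, −19) − 131 = −11.
|n| = √(4 + 81 + 36) = 11, so the distance is |-11|/11 = 1.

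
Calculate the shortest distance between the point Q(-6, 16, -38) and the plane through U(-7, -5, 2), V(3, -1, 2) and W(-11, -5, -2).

23/√33

UV = (10, 4, 0) and UW = (-4, 0, -4), so a normal is n = UV × UW = (-16, 40, 16).
Then n·(-6, 16, -38) - (-56) = 184.
|n| = √(256 + 1600 + 256) = 8√33, so the distance is |184|/(8√33) = 23/√33.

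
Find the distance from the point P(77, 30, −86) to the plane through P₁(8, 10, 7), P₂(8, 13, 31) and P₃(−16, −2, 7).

P₁P₂ = (0, 3, 24) and P₁P₃ = (−24, −12, 0), so a normal is n = P₁P₂ × P₁P₃ = (288, −576, 72).
Then n·(77, 30, −86) − (−2952) = 1656.
|n| = √(82944 + 331776 + 5184) = 648, so the distance is |1656|/648 = 23/9.

23/9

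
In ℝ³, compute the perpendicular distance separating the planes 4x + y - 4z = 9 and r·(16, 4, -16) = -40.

Divide the second equation by 4 to match normals: 4x + y - 4z = -10.
With common normal n = (4, 1, -4) (|n| = √33), the distance is |9 − (-10)|/|n| = 19/√33 = 19√33/33.

19/√33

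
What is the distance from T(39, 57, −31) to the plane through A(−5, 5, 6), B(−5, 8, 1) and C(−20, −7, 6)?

27√2/10

AB = (0, 3, −5) and AC = (−15, −12, 0), so a normal is n = AB × AC = (−60, 75, 45).
d = |(-60)·39 + 75·57 + 45·(-31) − 945| / √(3600 + 5625 + 2025) = |-405| / (75√2) = 27/(5√2).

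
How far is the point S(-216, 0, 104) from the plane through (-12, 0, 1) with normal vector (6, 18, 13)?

5

The plane has equation n·(r − (-12, 0, 1)) = 0, i.e. n·r = -59.
Then n·(-216, 0, 104) - (-59) = 115.
|n| = √(36 + 324 + 169) = 23, so the distance is |115|/23 = 5.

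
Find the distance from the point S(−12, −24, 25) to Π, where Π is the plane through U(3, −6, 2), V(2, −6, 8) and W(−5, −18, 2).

5/√53

UV = (−1, 0, 6) and UW = (−8, −12, 0), so a normal is n = UV × UW = (72, −48, 12).
Then n·(−12, −24, 25) − 528 = 60.
|n| = √(5184 + 2304 + 144) = 12√53, so the distance is |60|/(12√53) = 5√53/53.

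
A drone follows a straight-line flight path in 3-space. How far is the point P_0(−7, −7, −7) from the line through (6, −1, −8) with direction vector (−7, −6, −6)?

√85

Direction vector d = (−7, −6, −6).
AP = (−13, −6, 1), and AP × d = (42, −85, 36).
|AP × d|² = 10285 and |d|² = 121, so the distance is √(10285/121) = √85.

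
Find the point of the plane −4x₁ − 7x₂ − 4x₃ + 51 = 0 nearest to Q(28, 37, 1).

(12, 9, -15)

n = (−4, −7, −4), |n|² = 81, and n·Q − (-51) = -324.
t = -324/81 = -4, so the foot is Q − t·n = (28, 37, 1) − (-4)·(−4, −7, −4) = (12, 9, −15).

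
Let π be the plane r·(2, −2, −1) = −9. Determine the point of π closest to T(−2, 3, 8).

The perpendicular from T has direction n = (2, −2, −1): r = (−2, 3, 8) + μ(2, −2, −1).
Substitute into the plane: n·(T + μn) = -9 gives -18 + 9μ = -9, so μ = 1.
Foot = (−2, 3, 8) + 1·(2, −2, −1) = (0, 1, 7).

(0, 1, 7)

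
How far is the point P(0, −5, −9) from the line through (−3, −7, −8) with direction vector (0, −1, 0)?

√10

Direction vector d = (0, −1, 0).
AP = (3, 2, −1); AP·d = -2, |AP|² = 14, |d|² = 1.
distance² = |AP|² − (AP·d)²/|d|² = 14 − 4/1 = 10, so the distance is √10.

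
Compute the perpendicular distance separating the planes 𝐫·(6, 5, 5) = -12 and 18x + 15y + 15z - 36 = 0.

24/√86

Divide the second equation by 3 to match normals: 6x + 5y + 5z = 12.
Both planes have normal n = (6, 5, 5), |n| = √86. Any point on the first plane is at distance |12 − (-12)|/|n| = 24/√86 from the second.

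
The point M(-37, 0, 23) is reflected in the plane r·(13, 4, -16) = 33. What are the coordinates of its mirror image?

(15, 16, -41)

n = (13, 4, -16), |n|² = 441, n·M − 33 = -882, so t = -882/441 = -2.
Foot F = M − (-2)·n = (-11, 8, -9); the reflection is 2F − M = (15, 16, -41).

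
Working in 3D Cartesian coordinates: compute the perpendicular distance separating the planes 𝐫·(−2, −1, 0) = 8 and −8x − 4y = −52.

21/√5

Divide the second equation by 4 to match normals: −2x − y = -13.
Both planes have normal n = (−2, −1, 0), |n| = √5. Any point on the first plane is at distance |(-13) − 8|/|n| = 21/√5 = 21√5/5 from the second.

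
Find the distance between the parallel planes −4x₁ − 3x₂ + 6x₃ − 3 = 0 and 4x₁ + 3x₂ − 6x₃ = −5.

2√61/61

Divide the second equation by -1 to match normals: −4x₁ − 3x₂ + 6x₃ = 5.
With common normal n = (−4, −3, 6) (|n| = √61), the distance is |3 − 5|/|n| = 2/√61 = 2√61/61.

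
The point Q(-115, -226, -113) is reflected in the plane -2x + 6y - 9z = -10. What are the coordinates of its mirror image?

(-1301/11, -2378/11, -1405/11)

n = (-2, 6, -9), |n|² = 121, n·Q − (-10) = -99, so t = -99/121 = -9/11.
Foot F = Q − (-9/11)·n = (-1283/11, -2432/11, -1324/11); the reflection is 2F − Q = (-1301/11, -2378/11, -1405/11).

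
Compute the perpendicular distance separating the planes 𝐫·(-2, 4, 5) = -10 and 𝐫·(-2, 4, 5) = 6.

Both planes have normal n = (-2, 4, 5), |n| = 3√5. Any point on the first plane is at distance |6 − (-10)|/|n| = 16/(3√5) = 16√5/15 from the second.

16√5/15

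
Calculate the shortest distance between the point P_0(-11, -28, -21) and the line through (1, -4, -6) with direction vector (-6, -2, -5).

6√10

Direction vector d = (-6, -2, -5).
AP = (-12, -24, -15); AP·d = 195, |AP|² = 945, |d|² = 65.
distance² = |AP|² − (AP·d)²/|d|² = 945 − 38025/65 = 360, so the distance is 6√10.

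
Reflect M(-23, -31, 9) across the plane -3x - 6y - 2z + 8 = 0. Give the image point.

With n = (-3, -6, -2), the signed offset is (n·M − (-8))/|n|² = 245/49 = 5.
M' = M − 2t·n = (-23, -31, 9) − 10·(-3, -6, -2) = (7, 29, 29).

(7, 29, 29)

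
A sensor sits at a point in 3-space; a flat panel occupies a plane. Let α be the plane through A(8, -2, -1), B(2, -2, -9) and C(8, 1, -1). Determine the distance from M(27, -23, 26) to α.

1

AB = (-6, 0, -8) and AC = (0, 3, 0), so a normal is n = AB × AC = (24, 0, -18).
d = |24·27 + (-18)·26 − 210| / √(576 + 0 + 324) = |-30| / 30 = 1.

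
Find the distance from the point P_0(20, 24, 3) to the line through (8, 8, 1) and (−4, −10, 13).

2√33

A direction vector is d = (−12, −18, 12).
AP = (12, 16, 2), and AP × d = (228, −168, −24).
|AP × d|² = 80784 and |d|² = 612, so the distance is √(80784/612) = √132 = 2√33.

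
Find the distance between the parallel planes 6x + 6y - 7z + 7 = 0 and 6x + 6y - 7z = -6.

Both planes have normal n = (6, 6, -7), |n| = 11. Any point on the first plane is at distance |(-6) − (-7)|/|n| = 1/11 from the second.

1/11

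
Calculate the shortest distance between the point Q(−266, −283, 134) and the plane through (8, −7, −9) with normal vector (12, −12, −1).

The plane has equation n·(r − (8, −7, −9)) = 0, i.e. n·r = 189.
d = |12·(-266) + (-12)·(-283) + (-1)·134 − 189| / √(144 + 144 + 1) = |-119| / 17 = 7.

7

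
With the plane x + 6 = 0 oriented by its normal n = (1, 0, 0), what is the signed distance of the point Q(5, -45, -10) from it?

11

n·Q − (-6) = 11.
|n| = 1, so the signed distance is 11/1 = 11.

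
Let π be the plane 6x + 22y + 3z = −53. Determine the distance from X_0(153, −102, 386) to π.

n = (6, 22, 3); n·P − (-53) = -115; |n| = 23; distance = 115/23 = 5.

5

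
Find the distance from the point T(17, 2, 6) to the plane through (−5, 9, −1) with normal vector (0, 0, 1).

The plane has equation n·(r − (−5, 9, −1)) = 0, i.e. n·r = -1.
d = |1·6 − (-1)| / √(0 + 0 + 1) = |7| / 1 = 7.

7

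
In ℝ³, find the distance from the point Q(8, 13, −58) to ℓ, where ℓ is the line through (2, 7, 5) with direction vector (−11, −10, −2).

3√449

Direction vector d = (−11, −10, −2).
AP = (6, 6, −63), and AP × d = (−642, 705, 6).
|AP × d|² = 909225 and |d|² = 225, so the distance is √(909225/225) = √4041 = 3√449.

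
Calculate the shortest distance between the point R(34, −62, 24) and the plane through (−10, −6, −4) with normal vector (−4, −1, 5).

The plane has equation n·(r − (−10, −6, −4)) = 0, i.e. n·r = 26.
d = |(-4)·34 + (-1)·(-62) + 5·24 − 26| / √(16 + 1 + 25) = |20| / √42 = 20/√42.

10√42/21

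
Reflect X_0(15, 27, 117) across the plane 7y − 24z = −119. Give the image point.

(15, 83, -75)

n = (0, 7, −24), |n|² = 625, n·X_0 − (-119) = -2500, so t = -2500/625 = -4.
Foot F = X_0 − (-4)·n = (15, 55, 21); the reflection is 2F − X_0 = (15, 83, −75).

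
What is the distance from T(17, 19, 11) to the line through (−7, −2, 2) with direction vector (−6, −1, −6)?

Direction vector d = (−6, −1, −6).
AP = (24, 21, 9); AP·d = -219, |AP|² = 1098, |d|² = 73.
distance² = |AP|² − (AP·d)²/|d|² = 1098 − 47961/73 = 441, so the distance is 21.

21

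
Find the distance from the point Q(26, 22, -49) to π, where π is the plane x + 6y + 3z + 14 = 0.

25/√46

d = |1·26 + 6·22 + 3·(-49) − (-14)| / √(1 + 36 + 9) = |25| / √46 = 25/√46.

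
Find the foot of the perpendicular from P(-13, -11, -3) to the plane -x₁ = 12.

n = (-1, 0, 0), |n|² = 1, and n·P − 12 = 1.
t = 1/1 = 1, so the foot is P − t·n = (-13, -11, -3) − 1·(-1, 0, 0) = (-12, -11, -3).

(-12, -11, -3)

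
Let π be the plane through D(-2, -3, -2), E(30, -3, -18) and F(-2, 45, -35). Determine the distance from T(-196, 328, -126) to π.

5

DE = (32, 0, -16) and DF = (0, 48, -33), so a normal is n = DE × DF = (768, 1056, 1536).
Then n·(-196, 328, -126) - (-7776) = 10080.
|n| = √(589824 + 1115136 + 2359296) = 2016, so the distance is |10080|/2016 = 5.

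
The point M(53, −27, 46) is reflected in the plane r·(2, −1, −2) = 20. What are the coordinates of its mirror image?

(131/3, -67/3, 166/3)

n = (2, −1, −2), |n|² = 9, n·M − 20 = 21, so t = 21/9 = 7/3.
Foot F = M − (7/3)·n = (145/3, −74/3, 152/3); the reflection is 2F − M = (131/3, −67/3, 166/3).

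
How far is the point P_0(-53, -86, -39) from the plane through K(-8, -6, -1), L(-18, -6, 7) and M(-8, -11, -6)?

5√66/11

KL = (-10, 0, 8) and KM = (0, -5, -5), so a normal is n = KL × KM = (40, -50, 50).
Then n·(-53, -86, -39) - (-70) = 300.
|n| = √(1600 + 2500 + 2500) = 10√66, so the distance is |300|/(10√66) = 30/√66.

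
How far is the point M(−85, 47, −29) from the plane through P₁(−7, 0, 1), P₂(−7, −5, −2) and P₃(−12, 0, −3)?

P₁P₂ = (0, −5, −3) and P₁P₃ = (−5, 0, −4), so a normal is n = P₁P₂ × P₁P₃ = (20, 15, −25).
d = |20·(-85) + 15·47 + (-25)·(-29) − (-165)| / √(400 + 225 + 625) = |-105| / (25√2) = 21/(5√2).

21/(5√2)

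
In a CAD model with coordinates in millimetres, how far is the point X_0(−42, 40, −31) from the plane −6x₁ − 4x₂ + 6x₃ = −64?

15/√22

Normal vector n = (−6, −4, 6), and n·(−42, 40, −31) − (−64) = −30.
|n| = √(36 + 16 + 36) = 2√22, so the distance is |-30|/(2√22) = 15√22/22.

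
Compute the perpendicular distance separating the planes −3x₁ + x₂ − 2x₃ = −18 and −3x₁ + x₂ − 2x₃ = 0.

With common normal n = (−3, 1, −2) (|n| = √14), the distance is |(-18) − 0|/|n| = 18/√14.

9√14/7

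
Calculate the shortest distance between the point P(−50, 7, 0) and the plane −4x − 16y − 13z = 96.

8/21

d = |(-4)·(-50) + (-16)·7 + (-13)·0 − 96| / √(16 + 256 + 169) = |-8| / 21 = 8/21.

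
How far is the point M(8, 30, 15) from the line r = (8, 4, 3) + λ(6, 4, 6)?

6√13

Direction vector d = (6, 4, 6).
AP = (0, 26, 12); AP·d = 176, |AP|² = 820, |d|² = 88.
distance² = |AP|² − (AP·d)²/|d|² = 820 − 30976/88 = 468, so the distance is 6√13.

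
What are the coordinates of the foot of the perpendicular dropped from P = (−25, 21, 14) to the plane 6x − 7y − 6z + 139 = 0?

n = (6, −7, −6), |n|² = 121, and n·P − (-139) = -242.
t = -242/121 = -2, so the foot is P − t·n = (−25, 21, 14) − (-2)·(6, −7, −6) = (−13, 7, 2).

(-13, 7, 2)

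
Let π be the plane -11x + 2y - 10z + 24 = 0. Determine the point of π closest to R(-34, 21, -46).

The perpendicular from R has direction n = (-11, 2, -10): r = (-34, 21, -46) + λ(-11, 2, -10).
Substitute into the plane: n·(R + λn) = -24 gives 876 + 225λ = -24, so λ = -4.
Foot = (-34, 21, -46) + (-4)·(-11, 2, -10) = (10, 13, -6).

(10, 13, -6)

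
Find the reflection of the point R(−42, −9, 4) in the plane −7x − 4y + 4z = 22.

With n = (−7, −4, 4), the signed offset is (n·R − 22)/|n|² = 324/81 = 4.
R' = R − 2t·n = (−42, −9, 4) − 8·(−7, −4, 4) = (14, 23, −28).

(14, 23, -28)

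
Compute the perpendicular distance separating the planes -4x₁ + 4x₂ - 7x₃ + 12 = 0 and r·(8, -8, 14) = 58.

17/9

Divide the second equation by -2 to match normals: -4x₁ + 4x₂ - 7x₃ = -29.
Both planes have normal n = (-4, 4, -7), |n| = 9. Any point on the first plane is at distance |(-29) − (-12)|/|n| = 17/9 from the second.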